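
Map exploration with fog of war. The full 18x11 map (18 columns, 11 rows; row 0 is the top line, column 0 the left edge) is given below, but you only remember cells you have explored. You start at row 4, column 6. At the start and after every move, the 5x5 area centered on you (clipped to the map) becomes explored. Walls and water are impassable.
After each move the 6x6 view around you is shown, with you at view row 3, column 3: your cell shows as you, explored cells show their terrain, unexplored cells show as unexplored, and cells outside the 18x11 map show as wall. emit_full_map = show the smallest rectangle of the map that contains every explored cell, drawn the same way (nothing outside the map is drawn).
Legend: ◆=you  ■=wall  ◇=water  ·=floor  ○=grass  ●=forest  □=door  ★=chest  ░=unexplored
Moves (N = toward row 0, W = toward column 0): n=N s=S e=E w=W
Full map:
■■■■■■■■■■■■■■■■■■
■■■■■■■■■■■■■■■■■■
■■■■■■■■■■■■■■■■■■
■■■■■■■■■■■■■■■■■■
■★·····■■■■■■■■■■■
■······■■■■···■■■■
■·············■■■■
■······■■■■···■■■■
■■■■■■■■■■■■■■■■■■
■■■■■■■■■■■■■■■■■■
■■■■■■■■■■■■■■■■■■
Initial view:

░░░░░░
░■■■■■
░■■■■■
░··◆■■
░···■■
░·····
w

░░░░░░
░■■■■■
░■■■■■
░··◆·■
░····■
░·····

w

░░░░░░
░■■■■■
░■■■■■
░··◆··
░·····
░·····

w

░░░░░░
░■■■■■
░■■■■■
░★·◆··
░·····
░·····

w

■░░░░░
■■■■■■
■■■■■■
■■★◆··
■■····
■■····

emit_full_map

■■■■■■■■■
■■■■■■■■■
■★◆····■■
■······■■
■········

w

■■░░░░
■■■■■■
■■■■■■
■■■◆··
■■■···
■■■···

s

■■■■■■
■■■■■■
■■■★··
■■■◆··
■■■···
■■■···

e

■■■■■■
■■■■■■
■■★···
■■·◆··
■■····
■■····

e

■■■■■■
■■■■■■
■★····
■··◆··
■·····
■·····

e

■■■■■■
■■■■■■
★·····
···◆··
······
······

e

■■■■■■
■■■■■■
·····■
···◆·■
······
·····■

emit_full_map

■■■■■■■■■
■■■■■■■■■
■★·····■■
■····◆·■■
■········
■······■░


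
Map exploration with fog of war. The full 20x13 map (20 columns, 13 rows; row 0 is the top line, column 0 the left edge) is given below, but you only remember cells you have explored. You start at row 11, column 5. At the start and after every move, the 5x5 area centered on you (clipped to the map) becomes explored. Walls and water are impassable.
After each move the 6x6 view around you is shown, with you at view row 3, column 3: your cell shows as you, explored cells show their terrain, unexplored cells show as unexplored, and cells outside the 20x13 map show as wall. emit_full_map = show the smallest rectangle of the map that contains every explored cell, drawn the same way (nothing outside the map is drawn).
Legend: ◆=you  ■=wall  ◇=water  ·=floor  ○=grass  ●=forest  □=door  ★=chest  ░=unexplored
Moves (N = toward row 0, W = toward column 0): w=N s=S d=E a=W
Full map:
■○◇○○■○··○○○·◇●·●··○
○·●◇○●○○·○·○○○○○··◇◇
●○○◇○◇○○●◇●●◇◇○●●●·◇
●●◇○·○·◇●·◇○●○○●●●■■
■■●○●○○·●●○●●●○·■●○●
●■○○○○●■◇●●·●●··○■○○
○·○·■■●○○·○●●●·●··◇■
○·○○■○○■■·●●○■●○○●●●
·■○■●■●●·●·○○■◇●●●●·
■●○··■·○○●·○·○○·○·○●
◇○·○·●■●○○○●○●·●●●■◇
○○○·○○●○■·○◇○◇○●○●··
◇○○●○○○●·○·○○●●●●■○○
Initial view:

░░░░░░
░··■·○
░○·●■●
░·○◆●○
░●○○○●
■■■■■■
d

░░░░░░
··■·○○
○·●■●○
·○○◆○■
●○○○●·
■■■■■■

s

··■·○○
○·●■●○
·○○●○■
●○○◆●·
■■■■■■
■■■■■■

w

░░░░░░
··■·○○
○·●■●○
·○○◆○■
●○○○●·
■■■■■■

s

··■·○○
○·●■●○
·○○●○■
●○○◆●·
■■■■■■
■■■■■■

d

·■·○○░
·●■●○○
○○●○■·
○○○◆·○
■■■■■■
■■■■■■

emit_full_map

··■·○○░
○·●■●○○
·○○●○■·
●○○○◆·○

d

■·○○░░
●■●○○○
○●○■·○
○○●◆○·
■■■■■■
■■■■■■

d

·○○░░░
■●○○○●
●○■·○◇
○●·◆·○
■■■■■■
■■■■■■

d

○○░░░░
●○○○●○
○■·○◇○
●·○◆○○
■■■■■■
■■■■■■

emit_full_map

··■·○○░░░░
○·●■●○○○●○
·○○●○■·○◇○
●○○○●·○◆○○


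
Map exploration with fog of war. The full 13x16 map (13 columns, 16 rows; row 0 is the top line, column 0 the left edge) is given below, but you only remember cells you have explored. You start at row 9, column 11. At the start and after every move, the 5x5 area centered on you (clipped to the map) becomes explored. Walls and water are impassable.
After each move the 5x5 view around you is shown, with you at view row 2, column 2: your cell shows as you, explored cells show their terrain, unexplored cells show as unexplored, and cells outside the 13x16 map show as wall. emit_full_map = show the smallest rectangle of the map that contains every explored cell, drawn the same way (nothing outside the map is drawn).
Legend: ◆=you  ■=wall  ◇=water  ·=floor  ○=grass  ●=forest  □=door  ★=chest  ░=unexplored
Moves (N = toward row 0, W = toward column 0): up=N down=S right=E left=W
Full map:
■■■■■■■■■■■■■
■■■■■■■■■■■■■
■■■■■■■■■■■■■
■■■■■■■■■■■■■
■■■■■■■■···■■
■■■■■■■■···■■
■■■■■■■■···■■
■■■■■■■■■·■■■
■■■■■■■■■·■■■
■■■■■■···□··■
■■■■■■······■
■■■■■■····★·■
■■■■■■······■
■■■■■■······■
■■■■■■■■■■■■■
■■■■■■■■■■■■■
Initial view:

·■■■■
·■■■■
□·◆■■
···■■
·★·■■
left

■·■■■
■·■■■
·□◆·■
····■
··★·■

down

■·■■■
·□··■
··◆·■
··★·■
····■

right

·■■■■
□··■■
··◆■■
·★·■■
···■■

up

·■■■■
·■■■■
□·◆■■
···■■
·★·■■

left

■·■■■
■·■■■
·□◆·■
····■
··★·■

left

■■·■■
■■·■■
··◆··
·····
···★·


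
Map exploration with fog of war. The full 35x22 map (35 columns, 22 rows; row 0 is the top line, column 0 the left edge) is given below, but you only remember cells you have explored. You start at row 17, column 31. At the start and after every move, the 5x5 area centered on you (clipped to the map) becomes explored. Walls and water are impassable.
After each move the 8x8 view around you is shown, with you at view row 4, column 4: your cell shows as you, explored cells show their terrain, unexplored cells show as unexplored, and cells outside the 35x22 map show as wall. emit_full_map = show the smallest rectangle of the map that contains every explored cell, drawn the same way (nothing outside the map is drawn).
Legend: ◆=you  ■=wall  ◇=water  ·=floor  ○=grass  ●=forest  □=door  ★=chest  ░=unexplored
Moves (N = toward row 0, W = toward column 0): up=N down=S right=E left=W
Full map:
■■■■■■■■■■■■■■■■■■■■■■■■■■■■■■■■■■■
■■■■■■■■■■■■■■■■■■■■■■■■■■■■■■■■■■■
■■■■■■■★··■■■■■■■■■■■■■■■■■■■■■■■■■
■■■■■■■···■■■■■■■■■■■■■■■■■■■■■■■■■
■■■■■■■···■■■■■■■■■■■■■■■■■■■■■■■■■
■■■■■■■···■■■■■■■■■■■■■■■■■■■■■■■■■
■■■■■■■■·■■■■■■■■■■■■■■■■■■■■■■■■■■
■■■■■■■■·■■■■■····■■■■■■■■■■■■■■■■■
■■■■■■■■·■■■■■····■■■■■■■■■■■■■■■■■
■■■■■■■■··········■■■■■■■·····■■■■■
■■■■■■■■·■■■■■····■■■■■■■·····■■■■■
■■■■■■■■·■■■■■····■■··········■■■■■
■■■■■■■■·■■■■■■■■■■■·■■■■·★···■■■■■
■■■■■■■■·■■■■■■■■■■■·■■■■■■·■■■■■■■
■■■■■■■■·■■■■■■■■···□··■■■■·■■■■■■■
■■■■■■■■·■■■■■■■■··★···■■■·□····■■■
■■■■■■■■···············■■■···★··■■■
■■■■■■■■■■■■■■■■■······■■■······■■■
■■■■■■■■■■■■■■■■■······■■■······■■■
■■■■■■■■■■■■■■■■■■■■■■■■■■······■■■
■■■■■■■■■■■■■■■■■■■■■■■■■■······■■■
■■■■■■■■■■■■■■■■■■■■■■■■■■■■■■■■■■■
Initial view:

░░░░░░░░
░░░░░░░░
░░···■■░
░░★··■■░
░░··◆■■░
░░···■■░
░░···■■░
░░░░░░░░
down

░░░░░░░░
░░···■■░
░░★··■■░
░░···■■░
░░··◆■■░
░░···■■░
░░···■■░
░░░░░░░░

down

░░···■■░
░░★··■■░
░░···■■░
░░···■■░
░░··◆■■░
░░···■■░
░░■■■■■░
■■■■■■■■

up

░░░░░░░░
░░···■■░
░░★··■■░
░░···■■░
░░··◆■■░
░░···■■░
░░···■■░
░░■■■■■░

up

░░░░░░░░
░░░░░░░░
░░···■■░
░░★··■■░
░░··◆■■░
░░···■■░
░░···■■░
░░···■■░

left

░░░░░░░░
░░░░░░░░
░░····■■
░░·★··■■
░░··◆·■■
░░····■■
░░····■■
░░░···■■

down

░░░░░░░░
░░····■■
░░·★··■■
░░····■■
░░··◆·■■
░░····■■
░░····■■
░░░■■■■■

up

░░░░░░░░
░░░░░░░░
░░····■■
░░·★··■■
░░··◆·■■
░░····■■
░░····■■
░░····■■

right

░░░░░░░░
░░░░░░░░
░····■■░
░·★··■■░
░···◆■■░
░····■■░
░····■■░
░····■■░

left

░░░░░░░░
░░░░░░░░
░░····■■
░░·★··■■
░░··◆·■■
░░····■■
░░····■■
░░····■■

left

░░░░░░░░
░░░░░░░░
░░□····■
░░··★··■
░░··◆··■
░░·····■
░░·····■
░░░····■

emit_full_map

□····■■
··★··■■
··◆··■■
·····■■
·····■■
░····■■
░░■■■■■

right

░░░░░░░░
░░░░░░░░
░□····■■
░··★··■■
░···◆·■■
░·····■■
░·····■■
░░····■■

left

░░░░░░░░
░░░░░░░░
░░□····■
░░··★··■
░░··◆··■
░░·····■
░░·····■
░░░····■

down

░░░░░░░░
░░□····■
░░··★··■
░░·····■
░░··◆··■
░░·····■
░░·····■
░░░░■■■■

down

░░□····■
░░··★··■
░░·····■
░░·····■
░░··◆··■
░░·····■
░░■■■■■■
■■■■■■■■

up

░░░░░░░░
░░□····■
░░··★··■
░░·····■
░░··◆··■
░░·····■
░░·····■
░░■■■■■■

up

░░░░░░░░
░░░░░░░░
░░□····■
░░··★··■
░░··◆··■
░░·····■
░░·····■
░░·····■

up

░░░░░░░░
░░░░░░░░
░░·■■■■░
░░□····■
░░··◆··■
░░·····■
░░·····■
░░·····■

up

░░░░░░░░
░░░░░░░░
░░·■■■■░
░░·■■■■░
░░□·◆··■
░░··★··■
░░·····■
░░·····■

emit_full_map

·■■■■░░
·■■■■░░
□·◆··■■
··★··■■
·····■■
·····■■
·····■■
·····■■
■■■■■■■

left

░░░░░░░░
░░░░░░░░
░░■·■■■■
░░■·■■■■
░░·□◆···
░░···★··
░░······
░░░·····

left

░░░░░░░░
░░░░░░░░
░░■■·■■■
░░■■·■■■
░░■·◆···
░░■···★·
░░■·····
░░░░····

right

░░░░░░░░
░░░░░░░░
░■■·■■■■
░■■·■■■■
░■·□◆···
░■···★··
░■······
░░░·····

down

░░░░░░░░
░■■·■■■■
░■■·■■■■
░■·□····
░■··◆★··
░■······
░░······
░░░·····

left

░░░░░░░░
░░■■·■■■
░░■■·■■■
░░■·□···
░░■·◆·★·
░░■·····
░░■·····
░░░░····

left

░░░░░░░░
░░░■■·■■
░░■■■·■■
░░■■·□··
░░■■◆··★
░░■■····
░░■■····
░░░░░···

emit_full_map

░■■·■■■■░░
■■■·■■■■░░
■■·□····■■
■■◆··★··■■
■■······■■
■■······■■
░░░·····■■
░░░·····■■
░░░■■■■■■■


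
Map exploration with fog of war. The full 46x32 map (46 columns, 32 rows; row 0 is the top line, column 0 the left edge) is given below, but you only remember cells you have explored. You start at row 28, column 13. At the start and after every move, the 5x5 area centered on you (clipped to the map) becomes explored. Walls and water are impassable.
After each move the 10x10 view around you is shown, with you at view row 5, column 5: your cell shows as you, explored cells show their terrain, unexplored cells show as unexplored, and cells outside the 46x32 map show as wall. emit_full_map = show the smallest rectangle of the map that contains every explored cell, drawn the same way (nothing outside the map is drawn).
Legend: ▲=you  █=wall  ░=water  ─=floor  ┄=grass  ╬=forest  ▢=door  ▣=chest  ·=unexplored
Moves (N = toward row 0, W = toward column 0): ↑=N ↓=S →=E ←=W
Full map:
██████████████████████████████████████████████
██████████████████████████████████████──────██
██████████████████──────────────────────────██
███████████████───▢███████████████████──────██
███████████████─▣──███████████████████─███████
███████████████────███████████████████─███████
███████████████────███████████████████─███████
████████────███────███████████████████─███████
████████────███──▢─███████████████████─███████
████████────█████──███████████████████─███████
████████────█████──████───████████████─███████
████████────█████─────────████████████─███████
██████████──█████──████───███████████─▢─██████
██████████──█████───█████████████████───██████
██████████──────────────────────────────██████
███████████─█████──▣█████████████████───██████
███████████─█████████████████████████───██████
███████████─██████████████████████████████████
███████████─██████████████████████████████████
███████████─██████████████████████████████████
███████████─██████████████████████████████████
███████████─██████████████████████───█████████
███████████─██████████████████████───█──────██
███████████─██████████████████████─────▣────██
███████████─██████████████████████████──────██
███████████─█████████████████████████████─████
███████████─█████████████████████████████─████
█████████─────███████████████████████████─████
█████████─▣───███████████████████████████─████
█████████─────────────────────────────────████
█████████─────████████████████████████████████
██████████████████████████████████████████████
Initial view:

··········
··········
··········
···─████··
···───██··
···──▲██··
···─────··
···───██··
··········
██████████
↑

··········
··········
··········
···─████··
···─████··
···──▲██··
···───██··
···─────··
···───██··
··········

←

··········
··········
··········
···█─████·
···█─████·
···──▲─██·
···▣───██·
···──────·
····───██·
··········

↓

··········
··········
···█─████·
···█─████·
···────██·
···▣─▲─██·
···──────·
···────██·
··········
██████████

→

··········
··········
··█─████··
··█─████··
··────██··
··▣──▲██··
··──────··
··────██··
··········
██████████

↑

··········
··········
··········
··█─████··
··█─████··
··───▲██··
··▣───██··
··──────··
··────██··
··········

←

··········
··········
··········
···█─████·
···█─████·
···──▲─██·
···▣───██·
···──────·
···────██·
··········

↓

··········
··········
···█─████·
···█─████·
···────██·
···▣─▲─██·
···──────·
···────██·
··········
██████████

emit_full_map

█─████
█─████
────██
▣─▲─██
──────
────██

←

··········
··········
····█─████
···██─████
···─────██
···─▣▲──██
···───────
···─────██
··········
██████████

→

··········
··········
···█─████·
··██─████·
··─────██·
··─▣─▲─██·
··───────·
··─────██·
··········
██████████

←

··········
··········
····█─████
···██─████
···─────██
···─▣▲──██
···───────
···─────██
··········
██████████

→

··········
··········
···█─████·
··██─████·
··─────██·
··─▣─▲─██·
··───────·
··─────██·
··········
██████████

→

··········
··········
··█─████··
·██─████··
·─────██··
·─▣──▲██··
·───────··
·─────██··
··········
██████████

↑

··········
··········
··········
··█─████··
·██─████··
·────▲██··
·─▣───██··
·───────··
·─────██··
··········

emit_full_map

·█─████
██─████
────▲██
─▣───██
───────
─────██

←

··········
··········
··········
···█─████·
··██─████·
··───▲─██·
··─▣───██·
··───────·
··─────██·
··········

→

··········
··········
··········
··█─████··
·██─████··
·────▲██··
·─▣───██··
·───────··
·─────██··
··········

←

··········
··········
··········
···█─████·
··██─████·
··───▲─██·
··─▣───██·
··───────·
··─────██·
··········


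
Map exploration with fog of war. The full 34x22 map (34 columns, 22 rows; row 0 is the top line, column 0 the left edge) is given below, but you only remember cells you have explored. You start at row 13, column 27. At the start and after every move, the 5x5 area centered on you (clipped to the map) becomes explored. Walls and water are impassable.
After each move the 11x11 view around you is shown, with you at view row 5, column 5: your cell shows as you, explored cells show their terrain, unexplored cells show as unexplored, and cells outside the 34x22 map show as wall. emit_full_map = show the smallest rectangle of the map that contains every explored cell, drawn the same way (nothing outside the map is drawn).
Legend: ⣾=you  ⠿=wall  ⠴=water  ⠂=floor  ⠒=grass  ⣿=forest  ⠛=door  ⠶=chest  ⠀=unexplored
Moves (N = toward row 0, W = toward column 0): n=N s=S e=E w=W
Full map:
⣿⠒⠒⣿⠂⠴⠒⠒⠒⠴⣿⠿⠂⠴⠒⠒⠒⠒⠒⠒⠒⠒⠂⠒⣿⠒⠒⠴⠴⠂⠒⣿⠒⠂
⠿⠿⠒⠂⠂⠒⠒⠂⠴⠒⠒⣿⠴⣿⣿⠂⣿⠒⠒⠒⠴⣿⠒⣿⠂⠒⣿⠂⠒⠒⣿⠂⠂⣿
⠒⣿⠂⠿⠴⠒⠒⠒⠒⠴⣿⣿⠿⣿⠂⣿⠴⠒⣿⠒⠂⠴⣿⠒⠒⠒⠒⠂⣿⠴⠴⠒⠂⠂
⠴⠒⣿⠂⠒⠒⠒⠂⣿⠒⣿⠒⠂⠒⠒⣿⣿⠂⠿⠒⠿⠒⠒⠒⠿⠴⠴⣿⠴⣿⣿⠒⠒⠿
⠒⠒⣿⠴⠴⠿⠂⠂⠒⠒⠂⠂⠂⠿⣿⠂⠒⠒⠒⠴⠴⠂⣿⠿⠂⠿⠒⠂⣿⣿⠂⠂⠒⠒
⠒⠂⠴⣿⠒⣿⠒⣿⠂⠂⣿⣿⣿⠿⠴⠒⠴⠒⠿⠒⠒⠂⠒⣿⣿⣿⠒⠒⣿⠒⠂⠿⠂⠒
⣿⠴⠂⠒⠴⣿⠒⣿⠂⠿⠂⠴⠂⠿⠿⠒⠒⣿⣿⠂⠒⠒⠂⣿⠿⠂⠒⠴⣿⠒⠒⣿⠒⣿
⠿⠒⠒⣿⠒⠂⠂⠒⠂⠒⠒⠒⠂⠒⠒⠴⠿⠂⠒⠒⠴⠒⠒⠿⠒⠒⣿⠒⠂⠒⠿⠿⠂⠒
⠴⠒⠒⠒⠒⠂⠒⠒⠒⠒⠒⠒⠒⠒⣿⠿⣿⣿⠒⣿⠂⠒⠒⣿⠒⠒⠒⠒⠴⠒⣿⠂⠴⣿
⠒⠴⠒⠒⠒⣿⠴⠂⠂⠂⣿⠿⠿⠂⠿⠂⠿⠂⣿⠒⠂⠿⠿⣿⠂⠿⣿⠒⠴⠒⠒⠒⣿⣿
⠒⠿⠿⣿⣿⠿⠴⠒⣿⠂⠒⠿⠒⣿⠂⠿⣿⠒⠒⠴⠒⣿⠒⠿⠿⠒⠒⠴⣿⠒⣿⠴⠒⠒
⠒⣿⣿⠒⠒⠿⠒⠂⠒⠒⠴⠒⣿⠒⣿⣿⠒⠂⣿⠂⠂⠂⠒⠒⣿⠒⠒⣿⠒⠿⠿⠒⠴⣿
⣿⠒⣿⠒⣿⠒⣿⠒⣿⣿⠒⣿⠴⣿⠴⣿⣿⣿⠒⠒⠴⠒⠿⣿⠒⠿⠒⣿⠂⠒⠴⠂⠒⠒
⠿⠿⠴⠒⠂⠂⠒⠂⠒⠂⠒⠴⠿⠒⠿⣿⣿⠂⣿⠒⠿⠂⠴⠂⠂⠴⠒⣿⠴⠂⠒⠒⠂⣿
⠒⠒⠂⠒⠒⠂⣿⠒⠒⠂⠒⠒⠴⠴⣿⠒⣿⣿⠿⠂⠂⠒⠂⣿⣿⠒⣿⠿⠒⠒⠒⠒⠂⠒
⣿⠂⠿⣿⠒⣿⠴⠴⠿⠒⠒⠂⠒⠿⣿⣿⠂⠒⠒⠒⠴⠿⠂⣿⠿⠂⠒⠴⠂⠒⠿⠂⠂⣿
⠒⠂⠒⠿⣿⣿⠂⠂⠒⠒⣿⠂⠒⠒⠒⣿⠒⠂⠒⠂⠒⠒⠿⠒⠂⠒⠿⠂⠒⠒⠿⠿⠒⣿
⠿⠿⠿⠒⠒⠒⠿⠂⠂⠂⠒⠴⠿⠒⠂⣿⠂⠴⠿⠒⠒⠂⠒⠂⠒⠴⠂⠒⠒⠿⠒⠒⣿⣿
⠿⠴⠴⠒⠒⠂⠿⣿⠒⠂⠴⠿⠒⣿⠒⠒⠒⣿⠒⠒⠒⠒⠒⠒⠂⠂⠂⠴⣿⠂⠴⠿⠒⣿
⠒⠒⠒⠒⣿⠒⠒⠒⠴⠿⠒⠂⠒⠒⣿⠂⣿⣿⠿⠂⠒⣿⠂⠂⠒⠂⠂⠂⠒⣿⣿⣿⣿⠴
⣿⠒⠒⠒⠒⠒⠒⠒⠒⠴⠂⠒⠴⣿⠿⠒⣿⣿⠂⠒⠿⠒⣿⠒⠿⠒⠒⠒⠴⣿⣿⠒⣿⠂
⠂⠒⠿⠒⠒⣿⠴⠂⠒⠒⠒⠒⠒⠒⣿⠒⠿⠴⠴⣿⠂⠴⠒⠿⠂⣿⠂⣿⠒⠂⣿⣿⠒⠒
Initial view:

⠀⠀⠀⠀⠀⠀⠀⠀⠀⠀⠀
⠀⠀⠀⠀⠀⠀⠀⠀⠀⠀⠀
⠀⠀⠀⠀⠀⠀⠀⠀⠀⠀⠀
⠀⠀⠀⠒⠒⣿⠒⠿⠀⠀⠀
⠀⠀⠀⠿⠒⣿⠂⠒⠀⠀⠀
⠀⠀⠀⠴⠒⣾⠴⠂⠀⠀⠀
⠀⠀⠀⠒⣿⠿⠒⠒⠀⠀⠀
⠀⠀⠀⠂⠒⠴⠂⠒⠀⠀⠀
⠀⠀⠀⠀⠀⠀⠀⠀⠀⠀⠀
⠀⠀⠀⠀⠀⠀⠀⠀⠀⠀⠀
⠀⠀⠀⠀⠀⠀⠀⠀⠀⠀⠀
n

⠀⠀⠀⠀⠀⠀⠀⠀⠀⠀⠀
⠀⠀⠀⠀⠀⠀⠀⠀⠀⠀⠀
⠀⠀⠀⠀⠀⠀⠀⠀⠀⠀⠀
⠀⠀⠀⠒⠒⠴⣿⠒⠀⠀⠀
⠀⠀⠀⠒⠒⣿⠒⠿⠀⠀⠀
⠀⠀⠀⠿⠒⣾⠂⠒⠀⠀⠀
⠀⠀⠀⠴⠒⣿⠴⠂⠀⠀⠀
⠀⠀⠀⠒⣿⠿⠒⠒⠀⠀⠀
⠀⠀⠀⠂⠒⠴⠂⠒⠀⠀⠀
⠀⠀⠀⠀⠀⠀⠀⠀⠀⠀⠀
⠀⠀⠀⠀⠀⠀⠀⠀⠀⠀⠀

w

⠀⠀⠀⠀⠀⠀⠀⠀⠀⠀⠀
⠀⠀⠀⠀⠀⠀⠀⠀⠀⠀⠀
⠀⠀⠀⠀⠀⠀⠀⠀⠀⠀⠀
⠀⠀⠀⠿⠒⠒⠴⣿⠒⠀⠀
⠀⠀⠀⣿⠒⠒⣿⠒⠿⠀⠀
⠀⠀⠀⠒⠿⣾⣿⠂⠒⠀⠀
⠀⠀⠀⠂⠴⠒⣿⠴⠂⠀⠀
⠀⠀⠀⣿⠒⣿⠿⠒⠒⠀⠀
⠀⠀⠀⠀⠂⠒⠴⠂⠒⠀⠀
⠀⠀⠀⠀⠀⠀⠀⠀⠀⠀⠀
⠀⠀⠀⠀⠀⠀⠀⠀⠀⠀⠀

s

⠀⠀⠀⠀⠀⠀⠀⠀⠀⠀⠀
⠀⠀⠀⠀⠀⠀⠀⠀⠀⠀⠀
⠀⠀⠀⠿⠒⠒⠴⣿⠒⠀⠀
⠀⠀⠀⣿⠒⠒⣿⠒⠿⠀⠀
⠀⠀⠀⠒⠿⠒⣿⠂⠒⠀⠀
⠀⠀⠀⠂⠴⣾⣿⠴⠂⠀⠀
⠀⠀⠀⣿⠒⣿⠿⠒⠒⠀⠀
⠀⠀⠀⠿⠂⠒⠴⠂⠒⠀⠀
⠀⠀⠀⠀⠀⠀⠀⠀⠀⠀⠀
⠀⠀⠀⠀⠀⠀⠀⠀⠀⠀⠀
⠀⠀⠀⠀⠀⠀⠀⠀⠀⠀⠀

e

⠀⠀⠀⠀⠀⠀⠀⠀⠀⠀⠀
⠀⠀⠀⠀⠀⠀⠀⠀⠀⠀⠀
⠀⠀⠿⠒⠒⠴⣿⠒⠀⠀⠀
⠀⠀⣿⠒⠒⣿⠒⠿⠀⠀⠀
⠀⠀⠒⠿⠒⣿⠂⠒⠀⠀⠀
⠀⠀⠂⠴⠒⣾⠴⠂⠀⠀⠀
⠀⠀⣿⠒⣿⠿⠒⠒⠀⠀⠀
⠀⠀⠿⠂⠒⠴⠂⠒⠀⠀⠀
⠀⠀⠀⠀⠀⠀⠀⠀⠀⠀⠀
⠀⠀⠀⠀⠀⠀⠀⠀⠀⠀⠀
⠀⠀⠀⠀⠀⠀⠀⠀⠀⠀⠀

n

⠀⠀⠀⠀⠀⠀⠀⠀⠀⠀⠀
⠀⠀⠀⠀⠀⠀⠀⠀⠀⠀⠀
⠀⠀⠀⠀⠀⠀⠀⠀⠀⠀⠀
⠀⠀⠿⠒⠒⠴⣿⠒⠀⠀⠀
⠀⠀⣿⠒⠒⣿⠒⠿⠀⠀⠀
⠀⠀⠒⠿⠒⣾⠂⠒⠀⠀⠀
⠀⠀⠂⠴⠒⣿⠴⠂⠀⠀⠀
⠀⠀⣿⠒⣿⠿⠒⠒⠀⠀⠀
⠀⠀⠿⠂⠒⠴⠂⠒⠀⠀⠀
⠀⠀⠀⠀⠀⠀⠀⠀⠀⠀⠀
⠀⠀⠀⠀⠀⠀⠀⠀⠀⠀⠀

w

⠀⠀⠀⠀⠀⠀⠀⠀⠀⠀⠀
⠀⠀⠀⠀⠀⠀⠀⠀⠀⠀⠀
⠀⠀⠀⠀⠀⠀⠀⠀⠀⠀⠀
⠀⠀⠀⠿⠒⠒⠴⣿⠒⠀⠀
⠀⠀⠀⣿⠒⠒⣿⠒⠿⠀⠀
⠀⠀⠀⠒⠿⣾⣿⠂⠒⠀⠀
⠀⠀⠀⠂⠴⠒⣿⠴⠂⠀⠀
⠀⠀⠀⣿⠒⣿⠿⠒⠒⠀⠀
⠀⠀⠀⠿⠂⠒⠴⠂⠒⠀⠀
⠀⠀⠀⠀⠀⠀⠀⠀⠀⠀⠀
⠀⠀⠀⠀⠀⠀⠀⠀⠀⠀⠀

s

⠀⠀⠀⠀⠀⠀⠀⠀⠀⠀⠀
⠀⠀⠀⠀⠀⠀⠀⠀⠀⠀⠀
⠀⠀⠀⠿⠒⠒⠴⣿⠒⠀⠀
⠀⠀⠀⣿⠒⠒⣿⠒⠿⠀⠀
⠀⠀⠀⠒⠿⠒⣿⠂⠒⠀⠀
⠀⠀⠀⠂⠴⣾⣿⠴⠂⠀⠀
⠀⠀⠀⣿⠒⣿⠿⠒⠒⠀⠀
⠀⠀⠀⠿⠂⠒⠴⠂⠒⠀⠀
⠀⠀⠀⠀⠀⠀⠀⠀⠀⠀⠀
⠀⠀⠀⠀⠀⠀⠀⠀⠀⠀⠀
⠀⠀⠀⠀⠀⠀⠀⠀⠀⠀⠀

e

⠀⠀⠀⠀⠀⠀⠀⠀⠀⠀⠀
⠀⠀⠀⠀⠀⠀⠀⠀⠀⠀⠀
⠀⠀⠿⠒⠒⠴⣿⠒⠀⠀⠀
⠀⠀⣿⠒⠒⣿⠒⠿⠀⠀⠀
⠀⠀⠒⠿⠒⣿⠂⠒⠀⠀⠀
⠀⠀⠂⠴⠒⣾⠴⠂⠀⠀⠀
⠀⠀⣿⠒⣿⠿⠒⠒⠀⠀⠀
⠀⠀⠿⠂⠒⠴⠂⠒⠀⠀⠀
⠀⠀⠀⠀⠀⠀⠀⠀⠀⠀⠀
⠀⠀⠀⠀⠀⠀⠀⠀⠀⠀⠀
⠀⠀⠀⠀⠀⠀⠀⠀⠀⠀⠀

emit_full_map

⠿⠒⠒⠴⣿⠒
⣿⠒⠒⣿⠒⠿
⠒⠿⠒⣿⠂⠒
⠂⠴⠒⣾⠴⠂
⣿⠒⣿⠿⠒⠒
⠿⠂⠒⠴⠂⠒


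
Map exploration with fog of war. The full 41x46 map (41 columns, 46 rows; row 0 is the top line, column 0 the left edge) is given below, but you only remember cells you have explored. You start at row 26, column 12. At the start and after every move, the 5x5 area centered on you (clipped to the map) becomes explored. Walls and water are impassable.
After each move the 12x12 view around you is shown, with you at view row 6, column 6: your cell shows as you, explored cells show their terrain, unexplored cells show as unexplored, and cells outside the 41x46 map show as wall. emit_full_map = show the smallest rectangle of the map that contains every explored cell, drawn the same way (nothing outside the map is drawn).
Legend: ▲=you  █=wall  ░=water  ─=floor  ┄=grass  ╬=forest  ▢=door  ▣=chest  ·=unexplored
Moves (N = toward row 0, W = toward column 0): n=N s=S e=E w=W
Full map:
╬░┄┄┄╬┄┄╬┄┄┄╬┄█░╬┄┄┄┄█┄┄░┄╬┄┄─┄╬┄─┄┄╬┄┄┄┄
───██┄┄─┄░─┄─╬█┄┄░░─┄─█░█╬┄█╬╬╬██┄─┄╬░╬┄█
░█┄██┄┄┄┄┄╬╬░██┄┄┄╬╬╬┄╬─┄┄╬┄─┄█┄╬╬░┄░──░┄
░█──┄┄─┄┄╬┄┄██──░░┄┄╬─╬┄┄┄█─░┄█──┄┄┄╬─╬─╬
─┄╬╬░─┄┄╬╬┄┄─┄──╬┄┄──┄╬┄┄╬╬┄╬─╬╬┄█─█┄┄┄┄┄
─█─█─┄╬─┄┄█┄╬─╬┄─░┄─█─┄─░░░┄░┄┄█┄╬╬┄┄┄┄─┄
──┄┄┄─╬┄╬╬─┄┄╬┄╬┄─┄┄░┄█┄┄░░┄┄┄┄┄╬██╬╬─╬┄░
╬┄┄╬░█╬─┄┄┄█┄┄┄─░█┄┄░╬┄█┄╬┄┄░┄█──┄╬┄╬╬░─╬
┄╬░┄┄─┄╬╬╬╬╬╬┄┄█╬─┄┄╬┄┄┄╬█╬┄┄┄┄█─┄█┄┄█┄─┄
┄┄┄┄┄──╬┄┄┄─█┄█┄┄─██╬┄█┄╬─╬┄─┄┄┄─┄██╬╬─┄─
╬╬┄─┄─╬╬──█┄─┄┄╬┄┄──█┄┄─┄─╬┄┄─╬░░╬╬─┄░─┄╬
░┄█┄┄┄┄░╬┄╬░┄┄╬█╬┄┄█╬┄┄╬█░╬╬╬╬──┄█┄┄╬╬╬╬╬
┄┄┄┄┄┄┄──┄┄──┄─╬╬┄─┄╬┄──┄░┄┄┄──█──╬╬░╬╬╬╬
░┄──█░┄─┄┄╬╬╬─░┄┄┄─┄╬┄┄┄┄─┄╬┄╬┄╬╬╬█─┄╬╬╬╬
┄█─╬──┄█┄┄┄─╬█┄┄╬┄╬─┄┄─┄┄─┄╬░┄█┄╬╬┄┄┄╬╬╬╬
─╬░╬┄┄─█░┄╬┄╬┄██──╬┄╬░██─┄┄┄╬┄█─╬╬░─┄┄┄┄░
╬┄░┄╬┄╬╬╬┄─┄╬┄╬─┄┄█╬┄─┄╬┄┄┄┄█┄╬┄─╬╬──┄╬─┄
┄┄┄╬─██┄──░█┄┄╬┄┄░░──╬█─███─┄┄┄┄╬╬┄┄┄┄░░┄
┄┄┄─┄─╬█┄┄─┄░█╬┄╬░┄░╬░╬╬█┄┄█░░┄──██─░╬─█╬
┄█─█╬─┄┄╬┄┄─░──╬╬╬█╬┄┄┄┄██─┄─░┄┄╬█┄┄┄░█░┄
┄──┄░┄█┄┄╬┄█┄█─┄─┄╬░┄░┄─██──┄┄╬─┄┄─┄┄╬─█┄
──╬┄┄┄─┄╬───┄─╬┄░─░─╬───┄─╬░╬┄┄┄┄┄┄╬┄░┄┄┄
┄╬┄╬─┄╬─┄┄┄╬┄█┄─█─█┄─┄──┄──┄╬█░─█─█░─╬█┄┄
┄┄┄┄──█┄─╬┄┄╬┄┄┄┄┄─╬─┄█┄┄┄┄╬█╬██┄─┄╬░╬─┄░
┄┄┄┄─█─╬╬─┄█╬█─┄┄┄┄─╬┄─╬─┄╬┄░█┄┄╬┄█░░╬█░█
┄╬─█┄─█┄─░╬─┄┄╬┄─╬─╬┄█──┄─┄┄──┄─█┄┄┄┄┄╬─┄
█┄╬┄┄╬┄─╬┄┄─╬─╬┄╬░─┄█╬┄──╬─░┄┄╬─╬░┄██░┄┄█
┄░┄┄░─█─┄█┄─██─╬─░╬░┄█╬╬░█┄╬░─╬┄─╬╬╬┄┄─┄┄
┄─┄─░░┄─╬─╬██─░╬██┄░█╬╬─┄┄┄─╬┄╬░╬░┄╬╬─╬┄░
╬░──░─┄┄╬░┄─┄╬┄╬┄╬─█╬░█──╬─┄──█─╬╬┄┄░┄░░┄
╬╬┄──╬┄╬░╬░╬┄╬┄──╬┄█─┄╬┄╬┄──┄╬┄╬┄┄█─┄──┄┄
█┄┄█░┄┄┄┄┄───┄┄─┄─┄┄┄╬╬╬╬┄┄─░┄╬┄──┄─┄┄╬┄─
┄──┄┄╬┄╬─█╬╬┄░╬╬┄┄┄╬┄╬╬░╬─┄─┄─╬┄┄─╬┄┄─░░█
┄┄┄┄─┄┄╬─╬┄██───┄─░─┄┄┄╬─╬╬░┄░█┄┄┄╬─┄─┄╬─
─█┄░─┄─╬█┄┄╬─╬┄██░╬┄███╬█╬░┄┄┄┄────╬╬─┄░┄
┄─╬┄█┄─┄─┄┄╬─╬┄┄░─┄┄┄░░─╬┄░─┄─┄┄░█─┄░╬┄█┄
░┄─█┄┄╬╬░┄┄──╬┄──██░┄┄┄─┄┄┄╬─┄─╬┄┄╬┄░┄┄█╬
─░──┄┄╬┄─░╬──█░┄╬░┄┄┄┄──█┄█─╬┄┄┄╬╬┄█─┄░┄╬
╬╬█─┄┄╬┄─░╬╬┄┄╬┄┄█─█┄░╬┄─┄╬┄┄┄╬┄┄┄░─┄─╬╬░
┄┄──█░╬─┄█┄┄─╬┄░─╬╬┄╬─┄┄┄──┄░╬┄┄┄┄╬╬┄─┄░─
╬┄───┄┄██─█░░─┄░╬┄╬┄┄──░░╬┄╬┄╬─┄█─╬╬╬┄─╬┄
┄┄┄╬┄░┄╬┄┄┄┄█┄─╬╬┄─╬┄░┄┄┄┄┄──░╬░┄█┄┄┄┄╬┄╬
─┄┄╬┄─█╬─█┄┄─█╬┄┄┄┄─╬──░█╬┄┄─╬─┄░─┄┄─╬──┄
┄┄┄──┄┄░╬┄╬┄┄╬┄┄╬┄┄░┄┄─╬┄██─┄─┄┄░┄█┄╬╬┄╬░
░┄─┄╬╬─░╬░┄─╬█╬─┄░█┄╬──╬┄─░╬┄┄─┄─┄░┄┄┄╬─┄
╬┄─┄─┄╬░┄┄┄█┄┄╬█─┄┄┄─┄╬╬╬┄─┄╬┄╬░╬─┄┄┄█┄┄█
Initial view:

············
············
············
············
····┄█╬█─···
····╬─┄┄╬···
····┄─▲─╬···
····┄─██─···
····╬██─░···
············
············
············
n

············
············
············
············
····┄┄╬┄┄···
····┄█╬█─···
····╬─▲┄╬···
····┄─╬─╬···
····┄─██─···
····╬██─░···
············
············

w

············
············
············
············
····╬┄┄╬┄┄··
····─┄█╬█─··
····░╬▲┄┄╬··
····┄┄─╬─╬··
····█┄─██─··
·····╬██─░··
············
············

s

············
············
············
····╬┄┄╬┄┄··
····─┄█╬█─··
····░╬─┄┄╬··
····┄┄▲╬─╬··
····█┄─██─··
····─╬██─░··
············
············
············

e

············
············
············
···╬┄┄╬┄┄···
···─┄█╬█─···
···░╬─┄┄╬···
···┄┄─▲─╬···
···█┄─██─···
···─╬██─░···
············
············
············

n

············
············
············
············
···╬┄┄╬┄┄···
···─┄█╬█─···
···░╬─▲┄╬···
···┄┄─╬─╬···
···█┄─██─···
···─╬██─░···
············
············

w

············
············
············
············
····╬┄┄╬┄┄··
····─┄█╬█─··
····░╬▲┄┄╬··
····┄┄─╬─╬··
····█┄─██─··
····─╬██─░··
············
············

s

············
············
············
····╬┄┄╬┄┄··
····─┄█╬█─··
····░╬─┄┄╬··
····┄┄▲╬─╬··
····█┄─██─··
····─╬██─░··
············
············
············

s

············
············
····╬┄┄╬┄┄··
····─┄█╬█─··
····░╬─┄┄╬··
····┄┄─╬─╬··
····█┄▲██─··
····─╬██─░··
····░┄─┄╬···
············
············
············

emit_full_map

╬┄┄╬┄┄
─┄█╬█─
░╬─┄┄╬
┄┄─╬─╬
█┄▲██─
─╬██─░
░┄─┄╬·

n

············
············
············
····╬┄┄╬┄┄··
····─┄█╬█─··
····░╬─┄┄╬··
····┄┄▲╬─╬··
····█┄─██─··
····─╬██─░··
····░┄─┄╬···
············
············

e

············
············
············
···╬┄┄╬┄┄···
···─┄█╬█─···
···░╬─┄┄╬···
···┄┄─▲─╬···
···█┄─██─···
···─╬██─░···
···░┄─┄╬····
············
············

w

············
············
············
····╬┄┄╬┄┄··
····─┄█╬█─··
····░╬─┄┄╬··
····┄┄▲╬─╬··
····█┄─██─··
····─╬██─░··
····░┄─┄╬···
············
············

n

············
············
············
············
····╬┄┄╬┄┄··
····─┄█╬█─··
····░╬▲┄┄╬··
····┄┄─╬─╬··
····█┄─██─··
····─╬██─░··
····░┄─┄╬···
············
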